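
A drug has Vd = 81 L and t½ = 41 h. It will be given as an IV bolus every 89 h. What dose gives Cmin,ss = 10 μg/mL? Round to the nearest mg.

τ/t½ = 89/41 ≈ 2.1707, so f = (1/2)^(89/41) ≈ 0.222098.
Cmin,ss = (D/Vd)·f/(1−f), so D = Cmin,ss·Vd·(1−f)/f.
D = 10 × 81 × (1−f)/f ≈ 10 × 81 × 3.50252 ≈ 2837.04 mg.

2837 mg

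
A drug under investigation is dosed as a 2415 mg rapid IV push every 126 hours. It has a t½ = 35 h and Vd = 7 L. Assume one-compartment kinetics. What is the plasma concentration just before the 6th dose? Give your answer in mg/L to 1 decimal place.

f = (1/2)^(τ/t½) = (1/2)^(126/35) ≈ 0.0825.
C₀ = D/Vd = 2415/7 ≈ 345.000 mg/L.
Before the 6th dose, 5 doses have been given. Superposition: Cmin = C₀·(f + f² + … + f^5).
≈ 345.000 × (0.0825 + 0.0068 + 0.0006 + 0.0000 + 0.0000) ≈ 345.000 × 0.0899 ≈ 31.015 mg/L.

31.0 mg/L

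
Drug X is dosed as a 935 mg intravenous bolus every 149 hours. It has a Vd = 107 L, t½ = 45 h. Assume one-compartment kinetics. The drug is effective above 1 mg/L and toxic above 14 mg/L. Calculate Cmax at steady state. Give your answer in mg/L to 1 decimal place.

9.7 mg/L

τ/t½ = 149/45 ≈ 3.3111, so fraction remaining f = (1/2)^(149/45) ≈ 0.1008.
At steady state, accumulation factor R = 1/(1 − e^(−kτ)) ≈ 1.1121.
Each bolus raises the concentration by D/Vd = 935/107 ≈ 8.738 mg/L.
Steady-state peak Cmax,ss = C₀·R ≈ 8.738 × 1.1121 ≈ 9.718 mg/L.
Peak 9.7 mg/L vs MTC 14 mg/L: below toxic threshold.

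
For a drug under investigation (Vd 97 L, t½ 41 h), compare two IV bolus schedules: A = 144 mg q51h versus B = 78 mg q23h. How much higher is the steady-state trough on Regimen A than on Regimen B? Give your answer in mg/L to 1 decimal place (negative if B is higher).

-0.6 mg/L

Regimen A: f = (1/2)^(51/41) ≈ 0.4222; Cmin,ss = (144/97)·f/(1−f) ≈ 1.085 mg/L.
Regimen B: f = (1/2)^(23/41) ≈ 0.6778; Cmin,ss = (78/97)·f/(1−f) ≈ 1.692 mg/L.
Difference ≈ 1.085 − 1.692 ≈ -0.607 mg/L.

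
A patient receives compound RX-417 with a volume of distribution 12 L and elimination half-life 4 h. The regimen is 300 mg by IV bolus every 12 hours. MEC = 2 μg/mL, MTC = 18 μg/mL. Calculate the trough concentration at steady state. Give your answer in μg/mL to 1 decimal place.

τ = 12 h = 3 half-lives, so f = (1/2)^3 = 0.125.
At steady state, R = 1/(1 − 0.125) = 8/7.
Single-dose peak C₀ = D/Vd = 300/12 = 25 μg/mL.
Steady-state peak Cmax,ss = C₀·R = 25 × 8/7 ≈ 28.571 μg/mL.
Steady-state trough Cmin,ss = Cmax,ss·f ≈ 28.571 × 0.125 ≈ 3.571 μg/mL.
Trough 3.6 μg/mL vs MEC 2 μg/mL: adequate.

3.6 μg/mL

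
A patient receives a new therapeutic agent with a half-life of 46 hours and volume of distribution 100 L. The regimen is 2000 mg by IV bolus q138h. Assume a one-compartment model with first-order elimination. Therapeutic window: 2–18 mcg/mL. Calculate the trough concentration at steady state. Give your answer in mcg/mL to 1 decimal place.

2.9 mcg/mL

The dosing interval is 3 half-lives, so f = 2^(−3) = 0.125.
Accumulation ratio R = 1/(1 − f) = 1/0.875 = 8/7.
Single-dose peak C₀ = D/Vd = 2000/100 = 20 mcg/mL.
Steady-state peak Cmax,ss = C₀·R = 20 × 8/7 ≈ 22.857 mcg/mL.
Steady-state trough Cmin,ss = Cmax,ss·f ≈ 22.857 × 0.125 ≈ 2.857 mcg/mL.
Trough 2.9 mcg/mL vs MEC 2 mcg/mL: adequate.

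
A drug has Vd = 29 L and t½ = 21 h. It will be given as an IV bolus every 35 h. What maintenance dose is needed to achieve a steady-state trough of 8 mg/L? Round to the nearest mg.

505 mg

τ/t½ = 35/21 ≈ 1.6667, so f = (1/2)^(35/21) ≈ 0.314980.
Cmin,ss = (D/Vd)·f/(1−f), so D = Cmin,ss·Vd·(1−f)/f.
D = 8 × 29 × (1−f)/f ≈ 8 × 29 × 2.17480 ≈ 504.55 mg.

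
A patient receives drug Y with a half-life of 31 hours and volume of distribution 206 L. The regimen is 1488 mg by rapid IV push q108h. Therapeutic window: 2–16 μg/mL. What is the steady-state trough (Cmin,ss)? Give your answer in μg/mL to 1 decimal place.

0.7 μg/mL

Over one 108-h interval, 108/31 ≈ 3.4839 half-lives elapse, leaving f ≈ 0.0894 of each dose.
Accumulation ratio R = 1/(1 − f) ≈ 1/0.9106 ≈ 1.0982.
Single-dose peak C₀ = D/Vd = 1488/206 ≈ 7.223 μg/mL.
Cmax,ss = C₀/(1 − f) ≈ 7.223/0.9106 ≈ 7.932 μg/mL.
Steady-state trough Cmin,ss = Cmax,ss·f ≈ 7.932 × 0.0894 ≈ 0.709 μg/mL.
Trough 0.7 μg/mL vs MEC 2 μg/mL: subtherapeutic.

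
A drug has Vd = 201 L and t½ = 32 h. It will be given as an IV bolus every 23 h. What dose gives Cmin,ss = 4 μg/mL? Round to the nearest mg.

τ/t½ = 23/32 ≈ 0.71875, so f = (1/2)^(23/32) ≈ 0.607624.
Cmin,ss = (D/Vd)·f/(1−f), so D = Cmin,ss·Vd·(1−f)/f.
D = 4 × 201 × (1−f)/f ≈ 4 × 201 × 0.64575 ≈ 519.18 mg.

519 mg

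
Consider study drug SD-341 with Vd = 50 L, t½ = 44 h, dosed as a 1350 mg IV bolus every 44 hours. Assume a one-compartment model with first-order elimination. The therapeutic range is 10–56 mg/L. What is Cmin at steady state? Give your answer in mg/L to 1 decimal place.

27.0 mg/L

The dosing interval is 1 half-life, so f = 2^(−1) = 0.5.
At steady state, R = 1/(1 − 0.5) = 2/1.
Single-dose peak C₀ = D/Vd = 1350/50 = 27 mg/L.
Steady-state peak Cmax,ss = C₀·R = 27 × 2/1 ≈ 54.000 mg/L.
Steady-state trough Cmin,ss = Cmax,ss·f ≈ 54.000 × 0.5 ≈ 27.000 mg/L.
Trough 27.0 mg/L vs MEC 10 mg/L: adequate.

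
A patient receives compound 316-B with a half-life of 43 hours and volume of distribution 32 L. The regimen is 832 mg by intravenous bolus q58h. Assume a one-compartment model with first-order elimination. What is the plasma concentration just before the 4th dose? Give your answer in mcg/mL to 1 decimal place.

15.8 mcg/mL

f = (1/2)^(τ/t½) = (1/2)^(58/43) ≈ 0.3926.
C₀ = D/Vd = 832/32 ≈ 26.000 mcg/mL.
Before the 4th dose, 3 doses have been given. Superposition: Cmin = C₀·(f + f² + … + f^3).
≈ 26.000 × (0.3926 + 0.1541 + 0.0605) ≈ 26.000 × 0.6072 ≈ 15.787 mcg/mL.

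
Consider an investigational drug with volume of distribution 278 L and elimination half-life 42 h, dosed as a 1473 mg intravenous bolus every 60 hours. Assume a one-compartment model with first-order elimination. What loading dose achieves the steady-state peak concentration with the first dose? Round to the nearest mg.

2344 mg

f = (1/2)^(60/42) ≈ 0.371499; accumulation ratio R = 1/(1−f) ≈ 1.59109.
Loading dose to hit Cmax,ss on first dose: D_load = D_maint·R ≈ 1473 × 1.59109 ≈ 2343.68 mg.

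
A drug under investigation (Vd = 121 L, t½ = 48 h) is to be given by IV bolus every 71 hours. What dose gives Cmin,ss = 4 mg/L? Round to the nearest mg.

865 mg

τ/t½ = 71/48 ≈ 1.4792, so f = (1/2)^(71/48) ≈ 0.358696.
Cmin,ss = (D/Vd)·f/(1−f), so D = Cmin,ss·Vd·(1−f)/f.
D = 4 × 121 × (1−f)/f ≈ 4 × 121 × 1.78788 ≈ 865.33 mg.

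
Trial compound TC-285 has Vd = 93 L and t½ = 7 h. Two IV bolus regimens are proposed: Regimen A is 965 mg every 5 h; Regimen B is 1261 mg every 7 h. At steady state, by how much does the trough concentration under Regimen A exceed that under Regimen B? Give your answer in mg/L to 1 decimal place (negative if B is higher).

2.6 mg/L

Regimen A: f = (1/2)^(5/7) ≈ 0.6095; Cmin,ss = (965/93)·f/(1−f) ≈ 16.196 mg/L.
Regimen B: f = (1/2)^(7/7) ≈ 0.5000; Cmin,ss = (1261/93)·f/(1−f) ≈ 13.559 mg/L.
Difference ≈ 16.196 − 13.559 ≈ 2.637 mg/L.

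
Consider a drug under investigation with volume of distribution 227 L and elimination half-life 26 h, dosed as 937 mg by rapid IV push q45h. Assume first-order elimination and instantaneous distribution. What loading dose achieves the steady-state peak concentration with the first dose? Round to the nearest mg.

f = (1/2)^(45/26) ≈ 0.301291; accumulation ratio R = 1/(1−f) ≈ 1.43121.
Loading dose to hit Cmax,ss on first dose: D_load = D_maint·R ≈ 937 × 1.43121 ≈ 1341.04 mg.

1341 mg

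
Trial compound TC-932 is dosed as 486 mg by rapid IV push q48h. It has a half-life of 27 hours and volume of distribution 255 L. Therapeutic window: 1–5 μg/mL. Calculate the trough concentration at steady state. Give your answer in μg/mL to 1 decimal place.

k = ln2/t½ = ln2/27 ≈ 0.025672 h⁻¹; fraction remaining f = e^(−kτ) = e^(−0.025672×48) ≈ 0.2916.
Accumulation ratio R = 1/(1 − f) ≈ 1/0.7084 ≈ 1.4116.
Each bolus raises the concentration by D/Vd = 486/255 ≈ 1.906 μg/mL.
Cmax,ss = C₀/(1 − f) ≈ 1.906/0.7084 ≈ 2.691 μg/mL.
Steady-state trough Cmin,ss = Cmax,ss·f ≈ 2.691 × 0.2916 ≈ 0.785 μg/mL.
Trough 0.8 μg/mL vs MEC 1 μg/mL: subtherapeutic.

0.8 μg/mL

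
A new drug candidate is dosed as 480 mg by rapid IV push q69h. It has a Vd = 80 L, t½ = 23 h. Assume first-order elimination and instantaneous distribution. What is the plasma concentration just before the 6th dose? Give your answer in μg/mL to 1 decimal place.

0.9 μg/mL

f = (1/2)^(τ/t½) = (1/2)^(69/23) ≈ 0.1250.
C₀ = D/Vd = 480/80 ≈ 6.000 μg/mL.
Before the 6th dose, 5 doses have been given. Superposition: Cmin = C₀·(f + f² + … + f^5).
≈ 6.000 × (0.1250 + 0.0156 + 0.0020 + 0.0002 + 0.0000) ≈ 6.000 × 0.1428 ≈ 0.857 μg/mL.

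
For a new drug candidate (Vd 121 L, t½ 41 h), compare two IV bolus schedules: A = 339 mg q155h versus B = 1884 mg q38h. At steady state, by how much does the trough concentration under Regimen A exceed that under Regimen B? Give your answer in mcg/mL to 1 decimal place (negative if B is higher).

Regimen A: f = (1/2)^(155/41) ≈ 0.0728; Cmin,ss = (339/121)·f/(1−f) ≈ 0.220 mcg/mL.
Regimen B: f = (1/2)^(38/41) ≈ 0.5260; Cmin,ss = (1884/121)·f/(1−f) ≈ 17.278 mcg/mL.
Difference ≈ 0.220 − 17.278 ≈ -17.058 mcg/mL.

-17.1 mcg/mL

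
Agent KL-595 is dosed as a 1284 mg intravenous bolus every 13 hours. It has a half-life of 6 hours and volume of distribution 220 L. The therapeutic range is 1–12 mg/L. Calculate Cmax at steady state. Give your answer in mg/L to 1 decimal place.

7.5 mg/L

k = ln2/t½ = ln2/6 ≈ 0.115525 h⁻¹; fraction remaining f = e^(−kτ) = e^(−0.115525×13) ≈ 0.2227.
Accumulation ratio R = 1/(1 − f) ≈ 1/0.7773 ≈ 1.2865.
Each bolus raises the concentration by D/Vd = 1284/220 ≈ 5.836 mg/L.
Steady-state peak Cmax,ss = C₀·R ≈ 5.836 × 1.2865 ≈ 7.508 mg/L.
Peak 7.5 mg/L vs MTC 12 mg/L: below toxic threshold.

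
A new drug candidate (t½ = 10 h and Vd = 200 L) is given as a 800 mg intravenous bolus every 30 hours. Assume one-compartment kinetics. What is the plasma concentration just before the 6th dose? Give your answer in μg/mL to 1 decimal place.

f = (1/2)^(τ/t½) = (1/2)^(30/10) ≈ 0.1250.
C₀ = D/Vd = 800/200 ≈ 4.000 μg/mL.
Before the 6th dose, 5 doses have been given. Superposition: Cmin = C₀·(f + f² + … + f^5).
≈ 4.000 × (0.1250 + 0.0156 + 0.0020 + 0.0002 + 0.0000) ≈ 4.000 × 0.1428 ≈ 0.571 μg/mL.

0.6 μg/mL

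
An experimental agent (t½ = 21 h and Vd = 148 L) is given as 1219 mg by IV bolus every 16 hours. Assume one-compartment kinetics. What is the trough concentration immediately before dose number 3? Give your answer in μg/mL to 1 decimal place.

f = (1/2)^(τ/t½) = (1/2)^(16/21) ≈ 0.5897.
C₀ = D/Vd = 1219/148 ≈ 8.236 μg/mL.
Before the 3rd dose, 2 doses have been given. Superposition: Cmin = C₀·(f + f²).
≈ 8.236 × (0.5897 + 0.3477) ≈ 8.236 × 0.9374 ≈ 7.720 μg/mL.

7.7 μg/mL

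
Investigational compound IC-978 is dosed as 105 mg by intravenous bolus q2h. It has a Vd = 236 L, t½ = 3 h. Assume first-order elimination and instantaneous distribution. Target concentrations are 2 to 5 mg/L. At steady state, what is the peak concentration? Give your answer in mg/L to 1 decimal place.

τ/t½ = 2/3 ≈ 0.66667, so fraction remaining f = (1/2)^(2/3) ≈ 0.6300.
At steady state, accumulation factor R = 1/(1 − e^(−kτ)) ≈ 2.7027.
Each bolus raises the concentration by D/Vd = 105/236 ≈ 0.445 mg/L.
Steady-state peak Cmax,ss = C₀·R ≈ 0.445 × 2.7027 ≈ 1.203 mg/L.
Peak 1.2 mg/L vs MTC 5 mg/L: below toxic threshold.

1.2 mg/L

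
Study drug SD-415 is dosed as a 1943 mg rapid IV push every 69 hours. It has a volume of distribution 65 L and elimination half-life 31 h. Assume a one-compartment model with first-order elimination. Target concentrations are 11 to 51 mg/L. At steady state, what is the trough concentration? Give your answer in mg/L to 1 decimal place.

8.1 mg/L

k = ln2/t½ = ln2/31 ≈ 0.022360 h⁻¹; fraction remaining f = e^(−kτ) = e^(−0.022360×69) ≈ 0.2138.
Single-dose peak C₀ = D/Vd = 1943/65 ≈ 29.892 mg/L.
Steady-state trough Cmin,ss = C₀·f/(1−f) ≈ 29.892 × 0.2138/0.7862 ≈ 8.129 mg/L.
Trough 8.1 mg/L vs MEC 11 mg/L: subtherapeutic.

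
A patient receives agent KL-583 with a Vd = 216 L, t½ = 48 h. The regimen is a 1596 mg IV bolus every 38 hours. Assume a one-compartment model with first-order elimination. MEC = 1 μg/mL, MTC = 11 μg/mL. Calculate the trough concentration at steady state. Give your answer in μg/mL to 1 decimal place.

Over one 38-h interval, 38/48 ≈ 0.79167 half-lives elapse, leaving f ≈ 0.5777 of each dose.
Single-dose peak C₀ = D/Vd = 1596/216 ≈ 7.389 μg/mL.
Steady-state trough Cmin,ss = C₀·f/(1−f) ≈ 7.389 × 0.5777/0.4223 ≈ 10.108 μg/mL.
Trough 10.1 μg/mL vs MEC 1 μg/mL: adequate.

10.1 μg/mL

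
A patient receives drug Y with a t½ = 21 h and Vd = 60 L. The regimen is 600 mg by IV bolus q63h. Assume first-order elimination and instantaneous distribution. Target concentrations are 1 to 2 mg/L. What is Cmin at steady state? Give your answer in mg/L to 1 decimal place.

1.4 mg/L

τ = 63 h = 3 half-lives, so f = (1/2)^3 = 0.125.
At steady state, R = 1/(1 − 0.125) = 8/7.
Single-dose peak C₀ = D/Vd = 600/60 = 10 mg/L.
Steady-state peak Cmax,ss = C₀·R = 10 × 8/7 ≈ 11.429 mg/L.
Steady-state trough Cmin,ss = Cmax,ss·f ≈ 11.429 × 0.125 ≈ 1.429 mg/L.
Trough 1.4 mg/L vs MEC 1 mg/L: adequate.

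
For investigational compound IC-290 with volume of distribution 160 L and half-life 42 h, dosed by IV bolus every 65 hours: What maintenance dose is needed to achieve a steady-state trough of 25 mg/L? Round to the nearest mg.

τ/t½ = 65/42 ≈ 1.5476, so f = (1/2)^(65/42) ≈ 0.342074.
Cmin,ss = (D/Vd)·f/(1−f), so D = Cmin,ss·Vd·(1−f)/f.
D = 25 × 160 × (1−f)/f ≈ 25 × 160 × 1.92334 ≈ 7693.36 mg.

7693 mg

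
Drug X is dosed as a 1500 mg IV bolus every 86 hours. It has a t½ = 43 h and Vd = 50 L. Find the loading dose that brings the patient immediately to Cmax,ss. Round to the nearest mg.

f = (1/2)^(86/43) ≈ 0.250000; accumulation ratio R = 1/(1−f) ≈ 1.33333.
Loading dose to hit Cmax,ss on first dose: D_load = D_maint·R ≈ 1500 × 1.33333 ≈ 1999.99 mg.

2000 mg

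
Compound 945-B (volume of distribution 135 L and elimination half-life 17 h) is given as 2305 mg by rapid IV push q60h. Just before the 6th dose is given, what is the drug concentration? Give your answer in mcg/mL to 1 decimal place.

f = (1/2)^(τ/t½) = (1/2)^(60/17) ≈ 0.0866.
C₀ = D/Vd = 2305/135 ≈ 17.074 mcg/mL.
Before the 6th dose, 5 doses have been given. Superposition: Cmin = C₀·(f + f² + … + f^5).
≈ 17.074 × (0.0866 + 0.0075 + 0.0006 + 0.0001 + 0.0000) ≈ 17.074 × 0.0948 ≈ 1.619 mcg/mL.

1.6 mcg/mL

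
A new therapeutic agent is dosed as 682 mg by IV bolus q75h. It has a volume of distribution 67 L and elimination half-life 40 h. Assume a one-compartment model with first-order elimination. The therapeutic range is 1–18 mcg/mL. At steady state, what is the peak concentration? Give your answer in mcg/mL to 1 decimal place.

14.0 mcg/mL

τ/t½ = 75/40 ≈ 1.875, so fraction remaining f = (1/2)^(75/40) ≈ 0.2726.
At steady state, accumulation factor R = 1/(1 − e^(−kτ)) ≈ 1.3748.
Each bolus raises the concentration by D/Vd = 682/67 ≈ 10.179 mcg/mL.
Steady-state peak Cmax,ss = C₀·R ≈ 10.179 × 1.3748 ≈ 13.994 mcg/mL.
Peak 14.0 mcg/mL vs MTC 18 mcg/mL: below toxic threshold.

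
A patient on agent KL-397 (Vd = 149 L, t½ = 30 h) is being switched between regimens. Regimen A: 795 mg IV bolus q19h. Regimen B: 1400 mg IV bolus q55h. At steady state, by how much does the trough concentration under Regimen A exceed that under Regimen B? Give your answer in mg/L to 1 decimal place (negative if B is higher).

6.0 mg/L

Regimen A: f = (1/2)^(19/30) ≈ 0.6447; Cmin,ss = (795/149)·f/(1−f) ≈ 9.682 mg/L.
Regimen B: f = (1/2)^(55/30) ≈ 0.2806; Cmin,ss = (1400/149)·f/(1−f) ≈ 3.665 mg/L.
Difference ≈ 9.682 − 3.665 ≈ 6.017 mg/L.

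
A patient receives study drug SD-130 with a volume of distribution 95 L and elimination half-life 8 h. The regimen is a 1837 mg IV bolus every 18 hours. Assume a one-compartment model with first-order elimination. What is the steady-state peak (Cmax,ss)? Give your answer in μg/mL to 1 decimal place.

k = ln2/t½ = ln2/8 ≈ 0.086643 h⁻¹; fraction remaining f = e^(−kτ) = e^(−0.086643×18) ≈ 0.2102.
Accumulation ratio R = 1/(1 − f) ≈ 1/0.7898 ≈ 1.2661.
Single-dose peak C₀ = D/Vd = 1837/95 ≈ 19.337 μg/mL.
Steady-state peak Cmax,ss = C₀·R ≈ 19.337 × 1.2661 ≈ 24.483 μg/mL.

24.5 μg/mL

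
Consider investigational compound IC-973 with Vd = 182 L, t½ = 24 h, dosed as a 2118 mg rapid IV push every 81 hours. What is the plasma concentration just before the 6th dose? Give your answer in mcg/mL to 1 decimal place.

1.2 mcg/mL

f = (1/2)^(τ/t½) = (1/2)^(81/24) ≈ 0.0964.
C₀ = D/Vd = 2118/182 ≈ 11.637 mcg/mL.
Before the 6th dose, 5 doses have been given. Superposition: Cmin = C₀·(f + f² + … + f^5).
≈ 11.637 × (0.0964 + 0.0093 + 0.0009 + 0.0001 + 0.0000) ≈ 11.637 × 0.1067 ≈ 1.242 mcg/mL.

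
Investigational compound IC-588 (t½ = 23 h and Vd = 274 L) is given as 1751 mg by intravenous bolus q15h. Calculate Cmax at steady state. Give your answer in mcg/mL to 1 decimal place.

17.6 mcg/mL

k = ln2/t½ = ln2/23 ≈ 0.030137 h⁻¹; fraction remaining f = e^(−kτ) = e^(−0.030137×15) ≈ 0.6363.
Accumulation ratio R = 1/(1 − f) ≈ 1/0.3637 ≈ 2.7495.
Each bolus raises the concentration by D/Vd = 1751/274 ≈ 6.391 mcg/mL.
Steady-state peak Cmax,ss = C₀·R ≈ 6.391 × 2.7495 ≈ 17.572 mcg/mL.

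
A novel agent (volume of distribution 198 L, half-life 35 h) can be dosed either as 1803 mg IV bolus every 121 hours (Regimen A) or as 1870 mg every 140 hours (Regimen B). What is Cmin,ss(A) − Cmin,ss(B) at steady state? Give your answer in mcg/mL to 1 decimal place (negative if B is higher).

0.3 mcg/mL

Regimen A: f = (1/2)^(121/35) ≈ 0.0911; Cmin,ss = (1803/198)·f/(1−f) ≈ 0.913 mcg/mL.
Regimen B: f = (1/2)^(140/35) ≈ 0.0625; Cmin,ss = (1870/198)·f/(1−f) ≈ 0.630 mcg/mL.
Difference ≈ 0.913 − 0.630 ≈ 0.283 mcg/mL.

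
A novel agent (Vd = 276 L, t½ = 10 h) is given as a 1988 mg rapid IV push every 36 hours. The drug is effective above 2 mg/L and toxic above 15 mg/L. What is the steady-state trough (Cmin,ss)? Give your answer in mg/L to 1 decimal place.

0.6 mg/L

τ/t½ = 36/10 ≈ 3.6, so fraction remaining f = (1/2)^(36/10) ≈ 0.0825.
Single-dose peak C₀ = D/Vd = 1988/276 ≈ 7.203 mg/L.
Steady-state trough Cmin,ss = C₀·f/(1−f) ≈ 7.203 × 0.0825/0.9175 ≈ 0.648 mg/L.
Trough 0.6 mg/L vs MEC 2 mg/L: subtherapeutic.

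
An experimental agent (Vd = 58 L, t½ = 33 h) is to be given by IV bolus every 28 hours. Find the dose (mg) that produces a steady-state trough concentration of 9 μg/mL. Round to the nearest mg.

τ/t½ = 28/33 ≈ 0.84848, so f = (1/2)^(28/33) ≈ 0.555368.
Cmin,ss = (D/Vd)·f/(1−f), so D = Cmin,ss·Vd·(1−f)/f.
D = 9 × 58 × (1−f)/f ≈ 9 × 58 × 0.80061 ≈ 417.92 mg.

418 mg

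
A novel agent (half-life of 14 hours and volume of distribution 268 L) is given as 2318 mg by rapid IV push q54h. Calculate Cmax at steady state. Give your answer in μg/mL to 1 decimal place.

9.3 μg/mL

k = ln2/t½ = ln2/14 ≈ 0.049511 h⁻¹; fraction remaining f = e^(−kτ) = e^(−0.049511×54) ≈ 0.0690.
Accumulation ratio R = 1/(1 − f) ≈ 1/0.9310 ≈ 1.0741.
Each bolus raises the concentration by D/Vd = 2318/268 ≈ 8.649 μg/mL.
Cmax,ss = C₀/(1 − f) ≈ 8.649/0.9310 ≈ 9.290 μg/mL.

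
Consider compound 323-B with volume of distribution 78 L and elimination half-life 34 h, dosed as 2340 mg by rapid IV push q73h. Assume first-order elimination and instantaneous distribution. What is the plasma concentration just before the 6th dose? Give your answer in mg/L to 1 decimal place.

8.7 mg/L

f = (1/2)^(τ/t½) = (1/2)^(73/34) ≈ 0.2258.
C₀ = D/Vd = 2340/78 ≈ 30.000 mg/L.
Before the 6th dose, 5 doses have been given. Superposition: Cmin = C₀·(f + f² + … + f^5).
≈ 30.000 × (0.2258 + 0.0510 + 0.0115 + 0.0026 + 0.0006) ≈ 30.000 × 0.2915 ≈ 8.745 mg/L.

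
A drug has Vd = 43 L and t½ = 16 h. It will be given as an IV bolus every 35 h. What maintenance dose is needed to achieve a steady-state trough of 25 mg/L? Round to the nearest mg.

3822 mg

τ/t½ = 35/16 ≈ 2.1875, so f = (1/2)^(35/16) ≈ 0.219532.
Cmin,ss = (D/Vd)·f/(1−f), so D = Cmin,ss·Vd·(1−f)/f.
D = 25 × 43 × (1−f)/f ≈ 25 × 43 × 3.55514 ≈ 3821.78 mg.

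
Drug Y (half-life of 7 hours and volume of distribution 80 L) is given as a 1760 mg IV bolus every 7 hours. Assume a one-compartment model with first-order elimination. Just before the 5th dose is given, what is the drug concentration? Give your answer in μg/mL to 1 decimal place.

20.6 μg/mL

f = (1/2)^(τ/t½) = (1/2)^(7/7) ≈ 0.5000.
C₀ = D/Vd = 1760/80 ≈ 22.000 μg/mL.
Before the 5th dose, 4 doses have been given. Superposition: Cmin = C₀·(f + f² + … + f^4).
≈ 22.000 × (0.5000 + 0.2500 + 0.1250 + 0.0625) ≈ 22.000 × 0.9375 ≈ 20.625 μg/mL.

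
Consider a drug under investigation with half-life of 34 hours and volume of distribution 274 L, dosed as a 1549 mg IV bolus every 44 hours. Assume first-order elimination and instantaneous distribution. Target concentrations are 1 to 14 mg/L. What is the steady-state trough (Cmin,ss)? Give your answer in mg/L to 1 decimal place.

τ/t½ = 44/34 ≈ 1.2941, so fraction remaining f = (1/2)^(44/34) ≈ 0.4078.
At steady state, accumulation factor R = 1/(1 − e^(−kτ)) ≈ 1.6886.
Single-dose peak C₀ = D/Vd = 1549/274 ≈ 5.653 mg/L.
Cmax,ss = C₀/(1 − f) ≈ 5.653/0.5922 ≈ 9.546 mg/L.
One interval later, Cmin,ss = Cmax,ss·e^(−kτ) ≈ 9.546 × 0.4078 ≈ 3.893 mg/L.
Trough 3.9 mg/L vs MEC 1 mg/L: adequate.

3.9 mg/L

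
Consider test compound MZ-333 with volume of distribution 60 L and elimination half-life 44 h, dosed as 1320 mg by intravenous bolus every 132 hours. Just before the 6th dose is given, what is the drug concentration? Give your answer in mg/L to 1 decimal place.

3.1 mg/L

f = (1/2)^(τ/t½) = (1/2)^(132/44) ≈ 0.1250.
C₀ = D/Vd = 1320/60 ≈ 22.000 mg/L.
Before the 6th dose, 5 doses have been given. Superposition: Cmin = C₀·(f + f² + … + f^5).
≈ 22.000 × (0.1250 + 0.0156 + 0.0020 + 0.0002 + 0.0000) ≈ 22.000 × 0.1428 ≈ 3.142 mg/L.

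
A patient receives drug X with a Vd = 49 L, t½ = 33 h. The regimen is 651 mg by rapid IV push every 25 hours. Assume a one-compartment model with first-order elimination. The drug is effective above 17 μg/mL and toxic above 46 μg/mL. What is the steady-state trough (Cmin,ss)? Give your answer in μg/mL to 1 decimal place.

k = ln2/t½ = ln2/33 ≈ 0.021004 h⁻¹; fraction remaining f = e^(−kτ) = e^(−0.021004×25) ≈ 0.5915.
At steady state, accumulation factor R = 1/(1 − e^(−kτ)) ≈ 2.4480.
Single-dose peak C₀ = D/Vd = 651/49 ≈ 13.286 μg/mL.
Cmax,ss = C₀/(1 − f) ≈ 13.286/0.4085 ≈ 32.524 μg/mL.
Steady-state trough Cmin,ss = Cmax,ss·f ≈ 32.524 × 0.5915 ≈ 19.238 μg/mL.
Trough 19.2 μg/mL vs MEC 17 μg/mL: adequate.

19.2 μg/mL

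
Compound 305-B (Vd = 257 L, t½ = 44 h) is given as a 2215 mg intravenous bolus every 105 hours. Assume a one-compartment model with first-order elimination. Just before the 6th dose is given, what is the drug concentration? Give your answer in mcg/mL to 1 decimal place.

2.0 mcg/mL

f = (1/2)^(τ/t½) = (1/2)^(105/44) ≈ 0.1913.
C₀ = D/Vd = 2215/257 ≈ 8.619 mcg/mL.
Before the 6th dose, 5 doses have been given. Superposition: Cmin = C₀·(f + f² + … + f^5).
≈ 8.619 × (0.1913 + 0.0366 + 0.0070 + 0.0013 + 0.0003) ≈ 8.619 × 0.2365 ≈ 2.038 mcg/mL.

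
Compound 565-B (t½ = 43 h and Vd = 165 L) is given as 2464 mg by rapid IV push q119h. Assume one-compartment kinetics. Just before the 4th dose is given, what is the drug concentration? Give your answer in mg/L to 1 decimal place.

2.6 mg/L

f = (1/2)^(τ/t½) = (1/2)^(119/43) ≈ 0.1469.
C₀ = D/Vd = 2464/165 ≈ 14.933 mg/L.
Before the 4th dose, 3 doses have been given. Superposition: Cmin = C₀·(f + f² + … + f^3).
≈ 14.933 × (0.1469 + 0.0216 + 0.0032) ≈ 14.933 × 0.1717 ≈ 2.564 mg/L.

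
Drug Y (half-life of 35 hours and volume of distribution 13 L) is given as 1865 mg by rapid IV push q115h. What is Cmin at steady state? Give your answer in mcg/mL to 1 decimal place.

16.4 mcg/mL

Over one 115-h interval, 115/35 ≈ 3.2857 half-lives elapse, leaving f ≈ 0.1025 of each dose.
Each bolus raises the concentration by D/Vd = 1865/13 ≈ 143.462 mcg/mL.
Steady-state trough Cmin,ss = C₀·f/(1−f) ≈ 143.462 × 0.1025/0.8975 ≈ 16.384 mcg/mL.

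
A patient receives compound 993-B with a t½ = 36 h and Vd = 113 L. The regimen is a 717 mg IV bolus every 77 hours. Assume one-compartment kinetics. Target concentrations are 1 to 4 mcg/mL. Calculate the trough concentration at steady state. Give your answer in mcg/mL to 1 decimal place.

1.9 mcg/mL

τ/t½ = 77/36 ≈ 2.1389, so fraction remaining f = (1/2)^(77/36) ≈ 0.2271.
Each bolus raises the concentration by D/Vd = 717/113 ≈ 6.345 mcg/mL.
Steady-state trough Cmin,ss = C₀·f/(1−f) ≈ 6.345 × 0.2271/0.7729 ≈ 1.864 mcg/mL.
Trough 1.9 mcg/mL vs MEC 1 mcg/mL: adequate.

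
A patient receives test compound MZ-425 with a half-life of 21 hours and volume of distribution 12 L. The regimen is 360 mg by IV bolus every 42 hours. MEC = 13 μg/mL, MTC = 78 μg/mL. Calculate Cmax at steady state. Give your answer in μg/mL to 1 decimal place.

τ = 42 h = 2 half-lives, so f = (1/2)^2 = 0.25.
At steady state, R = 1/(1 − 0.25) = 4/3.
Single-dose peak C₀ = D/Vd = 360/12 = 30 μg/mL.
Steady-state peak Cmax,ss = C₀·R = 30 × 4/3 ≈ 40.000 μg/mL.
Peak 40.0 μg/mL vs MTC 78 μg/mL: below toxic threshold.

40.0 μg/mL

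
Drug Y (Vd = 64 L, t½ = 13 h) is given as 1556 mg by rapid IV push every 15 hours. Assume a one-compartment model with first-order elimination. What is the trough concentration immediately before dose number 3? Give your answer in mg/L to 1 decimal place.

15.8 mg/L

f = (1/2)^(τ/t½) = (1/2)^(15/13) ≈ 0.4494.
C₀ = D/Vd = 1556/64 ≈ 24.312 mg/L.
Before the 3rd dose, 2 doses have been given. Superposition: Cmin = C₀·(f + f²).
≈ 24.312 × (0.4494 + 0.2020) ≈ 24.312 × 0.6514 ≈ 15.837 mg/L.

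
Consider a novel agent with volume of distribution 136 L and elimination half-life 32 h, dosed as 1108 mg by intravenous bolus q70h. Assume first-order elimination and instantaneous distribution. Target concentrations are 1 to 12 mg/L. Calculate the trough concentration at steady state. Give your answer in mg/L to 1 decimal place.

2.3 mg/L

Over one 70-h interval, 70/32 ≈ 2.1875 half-lives elapse, leaving f ≈ 0.2195 of each dose.
Single-dose peak C₀ = D/Vd = 1108/136 ≈ 8.147 mg/L.
Steady-state trough Cmin,ss = C₀·f/(1−f) ≈ 8.147 × 0.2195/0.7805 ≈ 2.291 mg/L.
Trough 2.3 mg/L vs MEC 1 mg/L: adequate.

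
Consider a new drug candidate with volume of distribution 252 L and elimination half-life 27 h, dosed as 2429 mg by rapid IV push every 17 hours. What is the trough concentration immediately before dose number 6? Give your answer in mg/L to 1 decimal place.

f = (1/2)^(τ/t½) = (1/2)^(17/27) ≈ 0.6463.
C₀ = D/Vd = 2429/252 ≈ 9.639 mg/L.
Before the 6th dose, 5 doses have been given. Superposition: Cmin = C₀·(f + f² + … + f^5).
≈ 9.639 × (0.6463 + 0.4177 + 0.2700 + 0.1745 + 0.1128) ≈ 9.639 × 1.6213 ≈ 15.628 mg/L.

15.6 mg/L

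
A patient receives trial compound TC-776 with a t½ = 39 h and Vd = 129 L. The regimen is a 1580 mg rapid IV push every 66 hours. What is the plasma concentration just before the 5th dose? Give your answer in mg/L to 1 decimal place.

f = (1/2)^(τ/t½) = (1/2)^(66/39) ≈ 0.3094.
C₀ = D/Vd = 1580/129 ≈ 12.248 mg/L.
Before the 5th dose, 4 doses have been given. Superposition: Cmin = C₀·(f + f² + … + f^4).
≈ 12.248 × (0.3094 + 0.0957 + 0.0296 + 0.0092) ≈ 12.248 × 0.4439 ≈ 5.437 mg/L.

5.4 mg/L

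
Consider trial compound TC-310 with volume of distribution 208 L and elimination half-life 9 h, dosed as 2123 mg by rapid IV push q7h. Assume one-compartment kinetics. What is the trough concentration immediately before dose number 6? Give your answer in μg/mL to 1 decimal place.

13.3 μg/mL

f = (1/2)^(τ/t½) = (1/2)^(7/9) ≈ 0.5833.
C₀ = D/Vd = 2123/208 ≈ 10.207 μg/mL.
Before the 6th dose, 5 doses have been given. Superposition: Cmin = C₀·(f + f² + … + f^5).
≈ 10.207 × (0.5833 + 0.3402 + 0.1985 + 0.1158 + 0.0675) ≈ 10.207 × 1.3053 ≈ 13.323 μg/mL.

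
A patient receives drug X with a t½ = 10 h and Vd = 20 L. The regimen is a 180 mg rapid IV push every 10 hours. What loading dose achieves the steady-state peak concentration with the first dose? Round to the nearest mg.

f = (1/2)^(10/10) ≈ 0.500000; accumulation ratio R = 1/(1−f) ≈ 2.00000.
Loading dose to hit Cmax,ss on first dose: D_load = D_maint·R ≈ 180 × 2.00000 ≈ 360.00 mg.

360 mg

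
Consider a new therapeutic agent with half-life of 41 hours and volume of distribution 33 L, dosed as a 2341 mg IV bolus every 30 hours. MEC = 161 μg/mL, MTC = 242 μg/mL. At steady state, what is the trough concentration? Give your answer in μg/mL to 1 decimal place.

107.4 μg/mL

Over one 30-h interval, 30/41 ≈ 0.73171 half-lives elapse, leaving f ≈ 0.6022 of each dose.
Single-dose peak C₀ = D/Vd = 2341/33 ≈ 70.939 μg/mL.
Steady-state trough Cmin,ss = C₀·f/(1−f) ≈ 70.939 × 0.6022/0.3978 ≈ 107.389 μg/mL.
Trough 107.4 μg/mL vs MEC 161 μg/mL: subtherapeutic.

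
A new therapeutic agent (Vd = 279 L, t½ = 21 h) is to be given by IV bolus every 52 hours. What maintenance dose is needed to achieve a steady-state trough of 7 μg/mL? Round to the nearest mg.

8914 mg

τ/t½ = 52/21 ≈ 2.4762, so f = (1/2)^(52/21) ≈ 0.179718.
Cmin,ss = (D/Vd)·f/(1−f), so D = Cmin,ss·Vd·(1−f)/f.
D = 7 × 279 × (1−f)/f ≈ 7 × 279 × 4.56427 ≈ 8914.02 mg.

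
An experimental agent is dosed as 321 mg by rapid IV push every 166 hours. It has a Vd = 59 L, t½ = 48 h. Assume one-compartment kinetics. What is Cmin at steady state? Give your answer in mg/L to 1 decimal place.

τ/t½ = 166/48 ≈ 3.4583, so fraction remaining f = (1/2)^(166/48) ≈ 0.0910.
Accumulation ratio R = 1/(1 − f) ≈ 1/0.9090 ≈ 1.1001.
Each bolus raises the concentration by D/Vd = 321/59 ≈ 5.441 mg/L.
Cmax,ss = C₀/(1 − f) ≈ 5.441/0.9090 ≈ 5.986 mg/L.
Steady-state trough Cmin,ss = Cmax,ss·f ≈ 5.986 × 0.0910 ≈ 0.545 mg/L.

0.5 mg/L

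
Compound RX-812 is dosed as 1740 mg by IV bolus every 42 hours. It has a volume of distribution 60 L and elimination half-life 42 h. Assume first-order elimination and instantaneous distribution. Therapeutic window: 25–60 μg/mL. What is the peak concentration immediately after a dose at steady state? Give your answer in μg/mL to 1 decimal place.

58.0 μg/mL

τ = 42 h = 1 half-life, so f = (1/2)^1 = 0.5.
At steady state, R = 1/(1 − 0.5) = 2/1.
Single-dose peak C₀ = D/Vd = 1740/60 = 29 μg/mL.
Steady-state peak Cmax,ss = C₀·R = 29 × 2/1 ≈ 58.000 μg/mL.
Peak 58.0 μg/mL vs MTC 60 μg/mL: below toxic threshold.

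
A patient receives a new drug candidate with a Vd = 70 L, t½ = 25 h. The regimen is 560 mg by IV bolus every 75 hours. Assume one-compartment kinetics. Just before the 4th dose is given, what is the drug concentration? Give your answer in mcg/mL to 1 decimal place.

1.1 mcg/mL

f = (1/2)^(τ/t½) = (1/2)^(75/25) ≈ 0.1250.
C₀ = D/Vd = 560/70 ≈ 8.000 mcg/mL.
Before the 4th dose, 3 doses have been given. Superposition: Cmin = C₀·(f + f² + … + f^3).
≈ 8.000 × (0.1250 + 0.0156 + 0.0020) ≈ 8.000 × 0.1426 ≈ 1.141 mcg/mL.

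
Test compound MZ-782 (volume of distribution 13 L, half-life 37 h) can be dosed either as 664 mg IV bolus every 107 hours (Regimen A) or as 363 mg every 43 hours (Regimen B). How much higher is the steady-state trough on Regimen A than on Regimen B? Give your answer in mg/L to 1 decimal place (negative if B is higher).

-14.6 mg/L

Regimen A: f = (1/2)^(107/37) ≈ 0.1347; Cmin,ss = (664/13)·f/(1−f) ≈ 7.951 mg/L.
Regimen B: f = (1/2)^(43/37) ≈ 0.4468; Cmin,ss = (363/13)·f/(1−f) ≈ 22.552 mg/L.
Difference ≈ 7.951 − 22.552 ≈ -14.601 mg/L.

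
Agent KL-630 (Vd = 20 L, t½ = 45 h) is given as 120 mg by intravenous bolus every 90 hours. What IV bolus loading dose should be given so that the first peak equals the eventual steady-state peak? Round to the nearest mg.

f = (1/2)^(90/45) ≈ 0.250000; accumulation ratio R = 1/(1−f) ≈ 1.33333.
Loading dose to hit Cmax,ss on first dose: D_load = D_maint·R ≈ 120 × 1.33333 ≈ 160.00 mg.

160 mg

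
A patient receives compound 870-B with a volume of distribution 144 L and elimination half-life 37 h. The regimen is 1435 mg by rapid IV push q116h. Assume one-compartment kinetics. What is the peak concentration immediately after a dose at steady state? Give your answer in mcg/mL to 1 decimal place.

11.2 mcg/mL

k = ln2/t½ = ln2/37 ≈ 0.018734 h⁻¹; fraction remaining f = e^(−kτ) = e^(−0.018734×116) ≈ 0.1138.
Accumulation ratio R = 1/(1 − f) ≈ 1/0.8862 ≈ 1.1284.
Each bolus raises the concentration by D/Vd = 1435/144 ≈ 9.965 mcg/mL.
Steady-state peak Cmax,ss = C₀·R ≈ 9.965 × 1.1284 ≈ 11.245 mcg/mL.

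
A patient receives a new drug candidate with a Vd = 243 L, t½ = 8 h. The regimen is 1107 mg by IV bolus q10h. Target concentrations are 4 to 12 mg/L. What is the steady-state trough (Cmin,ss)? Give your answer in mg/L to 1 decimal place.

3.3 mg/L

τ/t½ = 10/8 ≈ 1.25, so fraction remaining f = (1/2)^(10/8) ≈ 0.4204.
Accumulation ratio R = 1/(1 − f) ≈ 1/0.5796 ≈ 1.7253.
Single-dose peak C₀ = D/Vd = 1107/243 ≈ 4.556 mg/L.
Cmax,ss = C₀/(1 − f) ≈ 4.556/0.5796 ≈ 7.861 mg/L.
Steady-state trough Cmin,ss = Cmax,ss·f ≈ 7.861 × 0.4204 ≈ 3.305 mg/L.
Trough 3.3 mg/L vs MEC 4 mg/L: subtherapeutic.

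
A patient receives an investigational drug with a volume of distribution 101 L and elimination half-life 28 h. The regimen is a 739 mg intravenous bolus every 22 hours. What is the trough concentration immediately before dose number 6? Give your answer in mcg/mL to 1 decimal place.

f = (1/2)^(τ/t½) = (1/2)^(22/28) ≈ 0.5801.
C₀ = D/Vd = 739/101 ≈ 7.317 mcg/mL.
Before the 6th dose, 5 doses have been given. Superposition: Cmin = C₀·(f + f² + … + f^5).
≈ 7.317 × (0.5801 + 0.3365 + 0.1952 + 0.1132 + 0.0657) ≈ 7.317 × 1.2907 ≈ 9.444 mcg/mL.

9.4 mcg/mL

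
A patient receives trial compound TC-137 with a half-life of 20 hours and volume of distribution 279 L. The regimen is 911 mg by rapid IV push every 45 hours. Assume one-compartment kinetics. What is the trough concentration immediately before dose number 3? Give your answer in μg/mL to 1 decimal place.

f = (1/2)^(τ/t½) = (1/2)^(45/20) ≈ 0.2102.
C₀ = D/Vd = 911/279 ≈ 3.265 μg/mL.
Before the 3rd dose, 2 doses have been given. Superposition: Cmin = C₀·(f + f²).
≈ 3.265 × (0.2102 + 0.0442) ≈ 3.265 × 0.2544 ≈ 0.831 μg/mL.

0.8 μg/mL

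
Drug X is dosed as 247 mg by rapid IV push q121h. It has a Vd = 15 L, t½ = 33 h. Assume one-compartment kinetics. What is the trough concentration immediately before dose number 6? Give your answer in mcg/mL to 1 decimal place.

f = (1/2)^(τ/t½) = (1/2)^(121/33) ≈ 0.0787.
C₀ = D/Vd = 247/15 ≈ 16.467 mcg/mL.
Before the 6th dose, 5 doses have been given. Superposition: Cmin = C₀·(f + f² + … + f^5).
≈ 16.467 × (0.0787 + 0.0062 + 0.0005 + 0.0000 + 0.0000) ≈ 16.467 × 0.0854 ≈ 1.406 mcg/mL.

1.4 mcg/mL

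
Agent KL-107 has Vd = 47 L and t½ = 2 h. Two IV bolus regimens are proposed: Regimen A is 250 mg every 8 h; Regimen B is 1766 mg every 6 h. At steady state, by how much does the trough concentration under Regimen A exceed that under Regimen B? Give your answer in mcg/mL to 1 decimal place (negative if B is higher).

Regimen A: f = (1/2)^(8/2) ≈ 0.0625; Cmin,ss = (250/47)·f/(1−f) ≈ 0.355 mcg/mL.
Regimen B: f = (1/2)^(6/2) ≈ 0.1250; Cmin,ss = (1766/47)·f/(1−f) ≈ 5.368 mcg/mL.
Difference ≈ 0.355 − 5.368 ≈ -5.013 mcg/mL.

-5.0 mcg/mL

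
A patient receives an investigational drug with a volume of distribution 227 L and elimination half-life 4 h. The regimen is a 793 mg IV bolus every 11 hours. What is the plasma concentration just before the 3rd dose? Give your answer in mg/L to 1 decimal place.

0.6 mg/L

f = (1/2)^(τ/t½) = (1/2)^(11/4) ≈ 0.1487.
C₀ = D/Vd = 793/227 ≈ 3.493 mg/L.
Before the 3rd dose, 2 doses have been given. Superposition: Cmin = C₀·(f + f²).
≈ 3.493 × (0.1487 + 0.0221) ≈ 3.493 × 0.1708 ≈ 0.597 mg/L.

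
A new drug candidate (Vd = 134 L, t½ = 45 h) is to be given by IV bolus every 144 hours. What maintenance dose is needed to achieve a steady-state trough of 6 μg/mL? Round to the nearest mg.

6584 mg

τ/t½ = 144/45 ≈ 3.2, so f = (1/2)^(144/45) ≈ 0.108819.
Cmin,ss = (D/Vd)·f/(1−f), so D = Cmin,ss·Vd·(1−f)/f.
D = 6 × 134 × (1−f)/f ≈ 6 × 134 × 8.18957 ≈ 6584.41 mg.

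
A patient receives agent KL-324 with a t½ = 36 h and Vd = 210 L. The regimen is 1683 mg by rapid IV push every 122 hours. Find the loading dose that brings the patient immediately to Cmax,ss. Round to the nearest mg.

f = (1/2)^(122/36) ≈ 0.095465; accumulation ratio R = 1/(1−f) ≈ 1.10554.
Loading dose to hit Cmax,ss on first dose: D_load = D_maint·R ≈ 1683 × 1.10554 ≈ 1860.62 mg.

1861 mg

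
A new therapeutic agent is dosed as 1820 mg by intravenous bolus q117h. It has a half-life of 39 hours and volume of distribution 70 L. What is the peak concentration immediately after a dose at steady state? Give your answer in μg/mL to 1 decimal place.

τ = 117 h = 3 half-lives, so f = (1/2)^3 = 0.125.
At steady state, R = 1/(1 − 0.125) = 8/7.
Single-dose peak C₀ = D/Vd = 1820/70 = 26 μg/mL.
Steady-state peak Cmax,ss = C₀·R = 26 × 8/7 ≈ 29.714 μg/mL.

29.7 μg/mL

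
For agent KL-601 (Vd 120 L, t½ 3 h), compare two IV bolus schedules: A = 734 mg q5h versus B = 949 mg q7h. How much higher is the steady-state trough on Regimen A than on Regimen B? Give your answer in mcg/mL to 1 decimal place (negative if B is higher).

Regimen A: f = (1/2)^(5/3) ≈ 0.3150; Cmin,ss = (734/120)·f/(1−f) ≈ 2.813 mcg/mL.
Regimen B: f = (1/2)^(7/3) ≈ 0.1984; Cmin,ss = (949/120)·f/(1−f) ≈ 1.957 mcg/mL.
Difference ≈ 2.813 − 1.957 ≈ 0.856 mcg/mL.

0.9 mcg/mL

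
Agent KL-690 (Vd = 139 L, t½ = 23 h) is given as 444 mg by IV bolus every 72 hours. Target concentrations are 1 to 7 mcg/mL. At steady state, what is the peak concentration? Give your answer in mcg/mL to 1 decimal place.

k = ln2/t½ = ln2/23 ≈ 0.030137 h⁻¹; fraction remaining f = e^(−kτ) = e^(−0.030137×72) ≈ 0.1142.
Accumulation ratio R = 1/(1 − f) ≈ 1/0.8858 ≈ 1.1289.
Each bolus raises the concentration by D/Vd = 444/139 ≈ 3.194 mcg/mL.
Steady-state peak Cmax,ss = C₀·R ≈ 3.194 × 1.1289 ≈ 3.606 mcg/mL.
Peak 3.6 mcg/mL vs MTC 7 mcg/mL: below toxic threshold.

3.6 mcg/mL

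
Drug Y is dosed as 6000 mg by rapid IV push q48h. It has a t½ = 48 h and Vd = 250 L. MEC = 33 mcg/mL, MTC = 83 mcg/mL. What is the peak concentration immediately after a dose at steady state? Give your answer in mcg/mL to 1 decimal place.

48.0 mcg/mL

The dosing interval is 1 half-life, so f = 2^(−1) = 0.5.
Accumulation ratio R = 1/(1 − f) = 1/0.5 = 2/1.
Single-dose peak C₀ = D/Vd = 6000/250 = 24 mcg/mL.
Steady-state peak Cmax,ss = C₀·R = 24 × 2/1 ≈ 48.000 mcg/mL.
Peak 48.0 mcg/mL vs MTC 83 mcg/mL: below toxic threshold.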